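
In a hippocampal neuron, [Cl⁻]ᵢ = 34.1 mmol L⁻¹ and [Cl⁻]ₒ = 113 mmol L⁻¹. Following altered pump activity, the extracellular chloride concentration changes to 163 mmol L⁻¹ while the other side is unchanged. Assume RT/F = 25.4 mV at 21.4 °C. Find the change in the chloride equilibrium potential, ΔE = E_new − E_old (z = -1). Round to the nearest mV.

-9 mV

E_old = (25.4/-1)·ln(113/34.1) = -30.43 mV
E_new = (25.4/-1)·ln(163/34.1) = -39.74 mV
ΔE = -39.74 − (-30.43) = -9.31 mV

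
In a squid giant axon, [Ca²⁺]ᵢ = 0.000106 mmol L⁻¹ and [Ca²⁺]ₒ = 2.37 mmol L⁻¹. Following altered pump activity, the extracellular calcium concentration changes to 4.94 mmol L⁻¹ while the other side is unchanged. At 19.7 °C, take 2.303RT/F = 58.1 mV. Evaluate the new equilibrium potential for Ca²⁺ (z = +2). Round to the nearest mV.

After the shift: [Ca²⁺]_out = 4.94, [Ca²⁺]_in = 0.000106 mmol L⁻¹.
E_new = (58.1/2)·log₁₀(4.94/0.000106) = 29.05 · (4.6684) = 135.62 mV

136 mV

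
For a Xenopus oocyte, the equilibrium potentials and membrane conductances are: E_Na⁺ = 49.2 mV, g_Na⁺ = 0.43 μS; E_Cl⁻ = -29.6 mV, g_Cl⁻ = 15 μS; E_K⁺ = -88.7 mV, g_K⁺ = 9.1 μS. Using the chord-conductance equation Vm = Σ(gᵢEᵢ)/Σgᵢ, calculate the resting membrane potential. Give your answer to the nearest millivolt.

-50 mV

Σ gᵢEᵢ = 0.43·(49.2) + 15·(-29.6) + 9.1·(-88.7) = -1230.01
Σ gᵢ = 0.43 + 15 + 9.1 = 24.53
Vm = -1230.01 / 24.53 = -50.14 mV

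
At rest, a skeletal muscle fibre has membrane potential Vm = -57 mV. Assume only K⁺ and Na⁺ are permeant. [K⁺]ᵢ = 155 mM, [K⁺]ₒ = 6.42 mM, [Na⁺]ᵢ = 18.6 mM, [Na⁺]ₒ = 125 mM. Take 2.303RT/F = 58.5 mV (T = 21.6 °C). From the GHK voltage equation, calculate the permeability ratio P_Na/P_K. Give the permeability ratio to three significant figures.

0.0815

Let α = P_Na/P_K. GHK: Vm = 58.5·log₁₀[(Kₒ + α·Naₒ)/(Kᵢ + α·Naᵢ)].
10^(Vm/58.5) = 10^(-57.0/58.5) = 0.10608
So 0.10608·(Kᵢ + α·Naᵢ) = Kₒ + α·Naₒ → α = (0.10608·155.0 − 6.42) / (125.0 − 0.10608·18.6)
α = (16.44 − 6.42) / (125.0 − 1.973) = 10.02/123 = 0.08147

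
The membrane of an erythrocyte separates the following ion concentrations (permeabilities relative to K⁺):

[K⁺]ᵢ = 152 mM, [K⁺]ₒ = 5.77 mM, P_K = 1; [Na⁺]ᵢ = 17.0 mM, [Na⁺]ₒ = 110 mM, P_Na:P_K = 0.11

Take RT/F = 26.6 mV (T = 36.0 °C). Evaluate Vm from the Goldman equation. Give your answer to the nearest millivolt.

-57 mV

Vm = 26.6 · ln[(Σ P·[cation]ₒ + Σ P·[anion]ᵢ) / (Σ P·[cation]ᵢ + Σ P·[anion]ₒ)]
Numerator = 1×5.77 + 0.11×110 = 17.87
Denominator = 1×152 + 0.11×17.0 = 153.9
Vm = 26.6 · ln(0.11614) = 26.6 × (-2.1530) = -57.27 mV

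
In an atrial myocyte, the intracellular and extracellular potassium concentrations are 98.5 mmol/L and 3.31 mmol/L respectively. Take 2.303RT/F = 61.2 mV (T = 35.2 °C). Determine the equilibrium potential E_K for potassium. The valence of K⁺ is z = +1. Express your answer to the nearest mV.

-90 mV

E = (61.2/z) · log₁₀([K⁺]_out/[K⁺]_in) with z = +1.
= (61.2/1) · log₁₀(3.31/98.5) = 61.20 · log₁₀(0.0336)
= 61.20 · (-1.4736) = -90.18 mV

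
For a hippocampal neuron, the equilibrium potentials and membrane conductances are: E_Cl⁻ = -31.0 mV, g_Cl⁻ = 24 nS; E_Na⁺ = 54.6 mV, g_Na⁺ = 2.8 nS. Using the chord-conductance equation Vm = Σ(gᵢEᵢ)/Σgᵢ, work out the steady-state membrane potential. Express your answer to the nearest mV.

-22 mV

Σ gᵢEᵢ = 24·(-31.0) + 2.8·(54.6) = -591.12
Σ gᵢ = 24 + 2.8 = 26.8
Vm = -591.12 / 26.8 = -22.06 mV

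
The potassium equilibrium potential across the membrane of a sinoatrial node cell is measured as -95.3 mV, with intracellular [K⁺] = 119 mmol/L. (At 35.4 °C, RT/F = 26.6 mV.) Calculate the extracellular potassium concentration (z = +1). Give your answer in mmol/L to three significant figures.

3.31 mmol/L

Nernst: E = (26.6/1) · ln([out]/[in]), so ln([out]/[in]) = -95.3 × 1 / 26.6 = -3.5827.
[out]/[in] = e^(-3.5827) = 0.0278.
[out] = 0.0278 × 119 = 3.308 mmol/L.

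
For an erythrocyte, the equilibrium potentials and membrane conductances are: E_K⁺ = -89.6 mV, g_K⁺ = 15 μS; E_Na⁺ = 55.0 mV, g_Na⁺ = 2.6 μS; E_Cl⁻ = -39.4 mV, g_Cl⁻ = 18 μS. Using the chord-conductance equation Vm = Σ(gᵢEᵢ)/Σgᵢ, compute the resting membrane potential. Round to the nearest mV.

-54 mV

Σ gᵢEᵢ = 15·(-89.6) + 2.6·(55.0) + 18·(-39.4) = -1910.20
Σ gᵢ = 15 + 2.6 + 18 = 35.6
Vm = -1910.20 / 35.6 = -53.66 mV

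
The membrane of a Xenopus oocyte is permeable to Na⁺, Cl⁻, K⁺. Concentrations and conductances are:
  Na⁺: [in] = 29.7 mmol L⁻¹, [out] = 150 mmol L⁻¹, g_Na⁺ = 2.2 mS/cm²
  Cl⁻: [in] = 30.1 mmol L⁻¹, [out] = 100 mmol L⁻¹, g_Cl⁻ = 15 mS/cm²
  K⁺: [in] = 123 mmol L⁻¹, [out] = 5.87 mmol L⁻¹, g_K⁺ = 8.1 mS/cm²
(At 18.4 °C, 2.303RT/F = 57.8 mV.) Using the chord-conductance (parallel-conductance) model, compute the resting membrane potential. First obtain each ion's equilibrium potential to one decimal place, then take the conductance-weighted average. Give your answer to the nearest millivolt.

E_Na⁺ = (57.8/1)·log₁₀(150/29.7) = 40.7 mV
E_Cl⁻ = (57.8/-1)·log₁₀(100/30.1) = -30.1 mV
E_K⁺ = (57.8/1)·log₁₀(5.87/123) = -76.4 mV
Vm = (Σ gᵢEᵢ)/(Σ gᵢ) = (2.2·40.7 + 15·-30.1 + 8.1·-76.4) / (2.2 + 15 + 8.1)
= -980.80 / 25.3 = -38.77 mV

-39 mV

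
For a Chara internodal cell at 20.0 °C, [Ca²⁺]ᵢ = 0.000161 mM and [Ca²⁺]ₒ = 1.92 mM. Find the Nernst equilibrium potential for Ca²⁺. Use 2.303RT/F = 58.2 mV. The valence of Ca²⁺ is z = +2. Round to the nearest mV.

E = (58.2/z) · log₁₀([Ca²⁺]_out/[Ca²⁺]_in) with z = +2.
= (58.2/2) · log₁₀(1.92/0.000161) = 29.10 · log₁₀(1.193e+04)
= 29.10 · (4.0765) = 118.63 mV

119 mV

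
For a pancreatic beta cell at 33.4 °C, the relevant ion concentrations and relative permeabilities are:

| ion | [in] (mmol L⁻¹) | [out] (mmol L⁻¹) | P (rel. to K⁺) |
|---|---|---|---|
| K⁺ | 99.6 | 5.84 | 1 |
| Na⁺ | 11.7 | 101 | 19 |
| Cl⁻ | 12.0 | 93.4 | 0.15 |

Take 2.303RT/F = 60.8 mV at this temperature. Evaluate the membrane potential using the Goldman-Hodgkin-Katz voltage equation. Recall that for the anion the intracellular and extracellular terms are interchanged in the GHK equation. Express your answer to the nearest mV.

46 mV

Vm = 60.8 · log₁₀[(Σ P·[cation]ₒ + Σ P·[anion]ᵢ) / (Σ P·[cation]ᵢ + Σ P·[anion]ₒ)]
Numerator = 1×5.84 + 19×101 + 0.15×12.0 = 1927
Denominator = 1×99.6 + 19×11.7 + 0.15×93.4 = 335.9
Vm = 60.8 · log₁₀(5.7356) = 60.8 × (0.7586) = 46.12 mV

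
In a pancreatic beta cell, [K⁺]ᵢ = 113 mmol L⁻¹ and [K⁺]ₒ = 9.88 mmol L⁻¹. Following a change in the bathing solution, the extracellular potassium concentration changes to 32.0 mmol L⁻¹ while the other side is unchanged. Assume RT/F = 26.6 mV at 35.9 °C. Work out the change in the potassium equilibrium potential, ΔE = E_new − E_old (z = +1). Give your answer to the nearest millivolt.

31 mV

E_old = (26.6/1)·ln(9.88/113) = -64.82 mV
E_new = (26.6/1)·ln(32.0/113) = -33.56 mV
ΔE = -33.56 − (-64.82) = 31.26 mV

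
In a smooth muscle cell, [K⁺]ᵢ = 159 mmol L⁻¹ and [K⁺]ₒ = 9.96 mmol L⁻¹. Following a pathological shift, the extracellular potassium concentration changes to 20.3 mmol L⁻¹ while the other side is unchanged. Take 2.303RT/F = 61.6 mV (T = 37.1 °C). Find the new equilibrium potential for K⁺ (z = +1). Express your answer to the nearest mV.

After the shift: [K⁺]_out = 20.3, [K⁺]_in = 159 mmol L⁻¹.
E_new = (61.6/1)·log₁₀(20.3/159) = 61.60 · (-0.8939) = -55.06 mV

-55 mV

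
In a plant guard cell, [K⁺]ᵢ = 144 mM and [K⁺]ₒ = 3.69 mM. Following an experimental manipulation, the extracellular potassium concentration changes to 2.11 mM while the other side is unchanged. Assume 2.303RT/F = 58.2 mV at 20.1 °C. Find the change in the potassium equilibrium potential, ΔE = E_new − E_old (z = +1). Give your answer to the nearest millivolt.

E_old = (58.2/1)·log₁₀(3.69/144) = -92.62 mV
E_new = (58.2/1)·log₁₀(2.11/144) = -106.74 mV
ΔE = -106.74 − (-92.62) = -14.13 mV

-14 mV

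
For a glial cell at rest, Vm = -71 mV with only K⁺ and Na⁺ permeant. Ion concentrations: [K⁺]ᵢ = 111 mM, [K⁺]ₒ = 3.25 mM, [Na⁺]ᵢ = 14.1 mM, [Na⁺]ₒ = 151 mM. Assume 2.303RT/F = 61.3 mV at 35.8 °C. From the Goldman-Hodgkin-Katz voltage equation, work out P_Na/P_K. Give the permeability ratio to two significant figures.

Let α = P_Na/P_K. GHK: Vm = 61.3·log₁₀[(Kₒ + α·Naₒ)/(Kᵢ + α·Naᵢ)].
10^(Vm/61.3) = 10^(-71.0/61.3) = 0.069464
So 0.069464·(Kᵢ + α·Naᵢ) = Kₒ + α·Naₒ → α = (0.069464·111.0 − 3.25) / (151.0 − 0.069464·14.1)
α = (7.711 − 3.25) / (151.0 − 0.9794) = 4.461/150 = 0.02973

0.030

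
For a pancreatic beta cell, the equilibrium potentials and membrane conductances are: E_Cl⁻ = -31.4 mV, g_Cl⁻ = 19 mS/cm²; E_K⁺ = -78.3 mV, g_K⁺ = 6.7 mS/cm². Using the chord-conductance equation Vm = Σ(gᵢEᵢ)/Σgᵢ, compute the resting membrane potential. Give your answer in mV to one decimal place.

-43.6 mV

Σ gᵢEᵢ = 19·(-31.4) + 6.7·(-78.3) = -1121.21
Σ gᵢ = 19 + 6.7 = 25.7
Vm = -1121.21 / 25.7 = -43.63 mV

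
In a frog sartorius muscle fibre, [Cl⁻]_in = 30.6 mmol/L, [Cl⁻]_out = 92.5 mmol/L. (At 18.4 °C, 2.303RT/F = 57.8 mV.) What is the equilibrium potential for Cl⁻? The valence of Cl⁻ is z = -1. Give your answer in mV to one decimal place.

E = (57.8/z) · log₁₀([Cl⁻]_out/[Cl⁻]_in) with z = -1.
For an anion, dividing by z = -1 reverses the sign.
= (57.8/-1) · log₁₀(92.5/30.6) = -57.80 · log₁₀(3.023)
= -57.80 · (0.4804) = -27.77 mV

-27.8 mV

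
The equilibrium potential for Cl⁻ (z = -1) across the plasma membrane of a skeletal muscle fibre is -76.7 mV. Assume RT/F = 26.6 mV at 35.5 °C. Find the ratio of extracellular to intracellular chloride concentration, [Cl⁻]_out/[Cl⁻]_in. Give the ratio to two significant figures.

18

ln([out]/[in]) = E·z/(26.6) = -76.7 × -1 / 26.6 = 2.8835
[out]/[in] = e^(2.8835) = 17.88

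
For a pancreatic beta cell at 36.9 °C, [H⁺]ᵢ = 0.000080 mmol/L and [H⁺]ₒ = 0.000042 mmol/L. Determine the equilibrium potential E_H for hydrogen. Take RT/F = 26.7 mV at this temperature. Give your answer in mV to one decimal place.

E = (26.7/z) · ln([H⁺]_out/[H⁺]_in) with z = +1.
= (26.7/1) · ln(0.000042/0.000080) = 26.70 · ln(0.525)
= 26.70 · (-0.6444) = -17.20 mV

-17.2 mV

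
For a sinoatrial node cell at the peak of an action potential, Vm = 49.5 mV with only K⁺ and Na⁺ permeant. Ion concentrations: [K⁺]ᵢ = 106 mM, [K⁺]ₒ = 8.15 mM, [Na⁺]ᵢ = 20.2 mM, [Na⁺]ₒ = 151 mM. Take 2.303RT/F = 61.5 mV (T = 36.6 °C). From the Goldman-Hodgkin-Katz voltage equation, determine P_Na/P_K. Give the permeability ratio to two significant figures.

Let α = P_Na/P_K. GHK: Vm = 61.5·log₁₀[(Kₒ + α·Naₒ)/(Kᵢ + α·Naᵢ)].
10^(Vm/61.5) = 10^(49.5/61.5) = 6.3808
So 6.3808·(Kᵢ + α·Naᵢ) = Kₒ + α·Naₒ → α = (6.3808·106.0 − 8.15) / (151.0 − 6.3808·20.2)
α = (676.4 − 8.15) / (151.0 − 128.9) = 668.2/22.11 = 30.23

30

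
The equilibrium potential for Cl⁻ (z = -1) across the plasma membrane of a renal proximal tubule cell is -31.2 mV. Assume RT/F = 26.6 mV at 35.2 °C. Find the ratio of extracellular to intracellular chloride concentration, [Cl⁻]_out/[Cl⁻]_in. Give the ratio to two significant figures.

3.2

ln([out]/[in]) = E·z/(26.6) = -31.2 × -1 / 26.6 = 1.1729
[out]/[in] = e^(1.1729) = 3.231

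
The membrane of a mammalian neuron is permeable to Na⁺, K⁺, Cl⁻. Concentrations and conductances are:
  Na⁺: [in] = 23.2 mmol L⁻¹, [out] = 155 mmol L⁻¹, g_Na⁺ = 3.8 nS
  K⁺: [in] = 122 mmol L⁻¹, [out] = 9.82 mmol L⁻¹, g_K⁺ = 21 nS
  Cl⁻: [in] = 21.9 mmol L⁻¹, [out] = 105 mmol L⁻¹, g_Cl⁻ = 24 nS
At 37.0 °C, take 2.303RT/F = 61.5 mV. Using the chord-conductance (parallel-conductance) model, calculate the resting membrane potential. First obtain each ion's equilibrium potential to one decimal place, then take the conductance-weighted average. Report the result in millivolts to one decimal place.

-45.6 mV

E_Na⁺ = (61.5/1)·log₁₀(155/23.2) = 50.7 mV
E_K⁺ = (61.5/1)·log₁₀(9.82/122) = -67.3 mV
E_Cl⁻ = (61.5/-1)·log₁₀(105/21.9) = -41.9 mV
Vm = (Σ gᵢEᵢ)/(Σ gᵢ) = (3.8·50.7 + 21·-67.3 + 24·-41.9) / (3.8 + 21 + 24)
= -2226.24 / 48.8 = -45.62 mV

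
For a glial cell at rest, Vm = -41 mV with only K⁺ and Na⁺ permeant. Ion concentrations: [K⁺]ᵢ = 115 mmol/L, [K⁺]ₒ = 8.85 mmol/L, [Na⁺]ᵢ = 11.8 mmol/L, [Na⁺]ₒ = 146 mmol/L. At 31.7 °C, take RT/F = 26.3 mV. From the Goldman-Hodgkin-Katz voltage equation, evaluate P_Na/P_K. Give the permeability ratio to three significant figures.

Let α = P_Na/P_K. GHK: Vm = 26.3·ln[(Kₒ + α·Naₒ)/(Kᵢ + α·Naᵢ)].
e^(Vm/26.3) = e^(-41.0/26.3) = 0.21036
So 0.21036·(Kᵢ + α·Naᵢ) = Kₒ + α·Naₒ → α = (0.21036·115.0 − 8.85) / (146.0 − 0.21036·11.8)
α = (24.19 − 8.85) / (146.0 − 2.482) = 15.34/143.5 = 0.1069

0.107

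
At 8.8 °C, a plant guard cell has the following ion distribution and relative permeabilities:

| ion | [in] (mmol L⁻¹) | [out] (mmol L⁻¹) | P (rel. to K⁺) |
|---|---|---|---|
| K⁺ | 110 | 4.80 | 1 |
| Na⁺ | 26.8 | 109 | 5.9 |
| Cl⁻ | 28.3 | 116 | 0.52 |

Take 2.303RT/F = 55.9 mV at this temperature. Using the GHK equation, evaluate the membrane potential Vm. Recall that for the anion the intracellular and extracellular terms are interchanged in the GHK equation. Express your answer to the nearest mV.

Vm = 55.9 · log₁₀[(Σ P·[cation]ₒ + Σ P·[anion]ᵢ) / (Σ P·[cation]ᵢ + Σ P·[anion]ₒ)]
Numerator = 1×4.80 + 5.9×109 + 0.52×28.3 = 662.6
Denominator = 1×110 + 5.9×26.8 + 0.52×116 = 328.4
Vm = 55.9 · log₁₀(2.0175) = 55.9 × (0.3048) = 17.04 mV

17 mV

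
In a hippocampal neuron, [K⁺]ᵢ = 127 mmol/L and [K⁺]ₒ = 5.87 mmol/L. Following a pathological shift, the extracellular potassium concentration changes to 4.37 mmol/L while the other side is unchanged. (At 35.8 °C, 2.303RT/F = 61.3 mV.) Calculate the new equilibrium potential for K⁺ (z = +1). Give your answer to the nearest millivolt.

-90 mV

After the shift: [K⁺]_out = 4.37, [K⁺]_in = 127 mmol/L.
E_new = (61.3/1)·log₁₀(4.37/127) = 61.30 · (-1.4633) = -89.70 mV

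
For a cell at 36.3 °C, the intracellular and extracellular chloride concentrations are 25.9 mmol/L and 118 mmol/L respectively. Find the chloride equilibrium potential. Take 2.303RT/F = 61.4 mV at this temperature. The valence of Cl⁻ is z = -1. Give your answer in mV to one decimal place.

-40.4 mV

E = (61.4/z) · log₁₀([Cl⁻]_out/[Cl⁻]_in) with z = -1.
For an anion, dividing by z = -1 reverses the sign.
= (61.4/-1) · log₁₀(118/25.9) = -61.40 · log₁₀(4.556)
= -61.40 · (0.6586) = -40.44 mV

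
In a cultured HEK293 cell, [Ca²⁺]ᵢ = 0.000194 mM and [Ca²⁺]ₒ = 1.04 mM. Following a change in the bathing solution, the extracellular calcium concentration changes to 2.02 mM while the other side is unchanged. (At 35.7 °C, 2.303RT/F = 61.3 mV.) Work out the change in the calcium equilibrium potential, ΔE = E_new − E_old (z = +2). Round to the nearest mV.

9 mV

E_old = (61.3/2)·log₁₀(1.04/0.000194) = 114.30 mV
E_new = (61.3/2)·log₁₀(2.02/0.000194) = 123.14 mV
ΔE = 123.14 − (114.30) = 8.84 mV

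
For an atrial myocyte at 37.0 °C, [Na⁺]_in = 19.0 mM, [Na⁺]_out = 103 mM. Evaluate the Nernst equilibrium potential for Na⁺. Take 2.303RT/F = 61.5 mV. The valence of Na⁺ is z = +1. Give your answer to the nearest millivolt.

E = (61.5/z) · log₁₀([Na⁺]_out/[Na⁺]_in) with z = +1.
= (61.5/1) · log₁₀(103/19.0) = 61.50 · log₁₀(5.421)
= 61.50 · (0.7341) = 45.15 mV

45 mV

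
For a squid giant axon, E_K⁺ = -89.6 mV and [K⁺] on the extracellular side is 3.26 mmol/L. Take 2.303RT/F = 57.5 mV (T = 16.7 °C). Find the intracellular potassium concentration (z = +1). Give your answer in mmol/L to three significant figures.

Nernst: E = (57.5/1) · log₁₀([out]/[in]), so log₁₀([out]/[in]) = -89.6 × 1 / 57.5 = -1.5583.
[out]/[in] = 10^(-1.5583) = 0.02765.
[in] = 3.26 / 0.02765 = 117.9 mmol/L.

118 mmol/L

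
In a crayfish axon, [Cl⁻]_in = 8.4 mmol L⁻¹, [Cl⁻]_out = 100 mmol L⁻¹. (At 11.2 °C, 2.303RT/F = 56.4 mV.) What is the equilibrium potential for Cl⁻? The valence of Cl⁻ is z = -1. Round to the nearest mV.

E = (56.4/z) · log₁₀([Cl⁻]_out/[Cl⁻]_in) with z = -1.
For an anion, dividing by z = -1 reverses the sign.
= (56.4/-1) · log₁₀(100/8.4) = -56.40 · log₁₀(11.9)
= -56.40 · (1.0757) = -60.67 mV

-61 mV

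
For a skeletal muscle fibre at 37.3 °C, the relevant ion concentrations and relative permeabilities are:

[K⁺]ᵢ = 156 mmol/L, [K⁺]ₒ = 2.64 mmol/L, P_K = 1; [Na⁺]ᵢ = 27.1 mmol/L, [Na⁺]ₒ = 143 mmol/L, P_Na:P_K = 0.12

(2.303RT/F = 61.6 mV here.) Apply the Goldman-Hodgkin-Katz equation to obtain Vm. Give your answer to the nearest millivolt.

-56 mV

Vm = 61.6 · log₁₀[(Σ P·[cation]ₒ + Σ P·[anion]ᵢ) / (Σ P·[cation]ᵢ + Σ P·[anion]ₒ)]
Numerator = 1×2.64 + 0.12×143 = 19.8
Denominator = 1×156 + 0.12×27.1 = 159.3
Vm = 61.6 · log₁₀(0.12433) = 61.6 × (-0.9054) = -55.77 mV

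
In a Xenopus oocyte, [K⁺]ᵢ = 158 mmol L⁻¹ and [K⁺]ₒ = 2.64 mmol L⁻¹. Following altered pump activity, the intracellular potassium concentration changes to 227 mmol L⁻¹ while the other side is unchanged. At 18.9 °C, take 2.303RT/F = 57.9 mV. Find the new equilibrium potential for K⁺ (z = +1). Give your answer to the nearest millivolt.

-112 mV

After the shift: [K⁺]_out = 2.64, [K⁺]_in = 227 mmol L⁻¹.
E_new = (57.9/1)·log₁₀(2.64/227) = 57.90 · (-1.9344) = -112.00 mV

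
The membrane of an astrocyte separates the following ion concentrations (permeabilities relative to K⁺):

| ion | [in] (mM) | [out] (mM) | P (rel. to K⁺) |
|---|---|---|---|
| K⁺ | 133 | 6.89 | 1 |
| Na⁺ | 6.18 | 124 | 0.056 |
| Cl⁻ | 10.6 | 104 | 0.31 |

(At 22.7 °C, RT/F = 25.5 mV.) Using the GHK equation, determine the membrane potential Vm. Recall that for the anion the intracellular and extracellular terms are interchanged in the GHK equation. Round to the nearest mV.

-58 mV

Vm = 25.5 · ln[(Σ P·[cation]ₒ + Σ P·[anion]ᵢ) / (Σ P·[cation]ᵢ + Σ P·[anion]ₒ)]
Numerator = 1×6.89 + 0.056×124 + 0.31×10.6 = 17.12
Denominator = 1×133 + 0.056×6.18 + 0.31×104 = 165.6
Vm = 25.5 · ln(0.10339) = 25.5 × (-2.2692) = -57.87 mV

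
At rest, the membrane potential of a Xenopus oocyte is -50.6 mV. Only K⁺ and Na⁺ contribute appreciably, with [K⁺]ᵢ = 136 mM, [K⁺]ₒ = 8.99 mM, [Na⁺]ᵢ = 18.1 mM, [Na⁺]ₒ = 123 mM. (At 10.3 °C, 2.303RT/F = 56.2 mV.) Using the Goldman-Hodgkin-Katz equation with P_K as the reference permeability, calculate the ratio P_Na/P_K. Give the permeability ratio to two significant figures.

0.067

Let α = P_Na/P_K. GHK: Vm = 56.2·log₁₀[(Kₒ + α·Naₒ)/(Kᵢ + α·Naᵢ)].
10^(Vm/56.2) = 10^(-50.6/56.2) = 0.12579
So 0.12579·(Kᵢ + α·Naᵢ) = Kₒ + α·Naₒ → α = (0.12579·136.0 − 8.99) / (123.0 − 0.12579·18.1)
α = (17.11 − 8.99) / (123.0 − 2.277) = 8.117/120.7 = 0.06724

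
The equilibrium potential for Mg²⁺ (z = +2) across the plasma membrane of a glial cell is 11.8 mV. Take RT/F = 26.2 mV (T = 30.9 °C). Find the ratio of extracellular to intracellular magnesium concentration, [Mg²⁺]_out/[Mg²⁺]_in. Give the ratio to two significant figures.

ln([out]/[in]) = E·z/(26.2) = 11.8 × 2 / 26.2 = 0.9008
[out]/[in] = e^(0.9008) = 2.461

2.5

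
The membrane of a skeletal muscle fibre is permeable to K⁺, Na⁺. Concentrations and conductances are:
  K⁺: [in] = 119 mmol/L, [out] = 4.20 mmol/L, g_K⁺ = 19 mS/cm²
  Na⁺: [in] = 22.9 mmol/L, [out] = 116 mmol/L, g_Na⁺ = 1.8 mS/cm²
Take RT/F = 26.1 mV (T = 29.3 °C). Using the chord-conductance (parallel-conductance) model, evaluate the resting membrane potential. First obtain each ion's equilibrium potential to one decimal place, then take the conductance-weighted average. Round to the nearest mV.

E_K⁺ = (26.1/1)·ln(4.20/119) = -87.3 mV
E_Na⁺ = (26.1/1)·ln(116/22.9) = 42.3 mV
Vm = (Σ gᵢEᵢ)/(Σ gᵢ) = (19·-87.3 + 1.8·42.3) / (19 + 1.8)
= -1582.56 / 20.8 = -76.08 mV

-76 mV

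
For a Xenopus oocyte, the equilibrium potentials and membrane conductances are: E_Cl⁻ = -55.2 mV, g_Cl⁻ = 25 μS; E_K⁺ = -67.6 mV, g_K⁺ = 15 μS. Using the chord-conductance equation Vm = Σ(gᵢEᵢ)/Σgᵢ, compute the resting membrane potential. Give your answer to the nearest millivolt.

-60 mV

Σ gᵢEᵢ = 25·(-55.2) + 15·(-67.6) = -2394.00
Σ gᵢ = 25 + 15 = 40
Vm = -2394.00 / 40 = -59.85 mV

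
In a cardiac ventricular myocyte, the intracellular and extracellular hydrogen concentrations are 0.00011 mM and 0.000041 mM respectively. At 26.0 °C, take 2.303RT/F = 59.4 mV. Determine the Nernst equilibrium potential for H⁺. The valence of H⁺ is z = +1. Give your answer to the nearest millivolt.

-25 mV

E = (59.4/z) · log₁₀([H⁺]_out/[H⁺]_in) with z = +1.
= (59.4/1) · log₁₀(0.000041/0.00011) = 59.40 · log₁₀(0.3727)
= 59.40 · (-0.4286) = -25.46 mV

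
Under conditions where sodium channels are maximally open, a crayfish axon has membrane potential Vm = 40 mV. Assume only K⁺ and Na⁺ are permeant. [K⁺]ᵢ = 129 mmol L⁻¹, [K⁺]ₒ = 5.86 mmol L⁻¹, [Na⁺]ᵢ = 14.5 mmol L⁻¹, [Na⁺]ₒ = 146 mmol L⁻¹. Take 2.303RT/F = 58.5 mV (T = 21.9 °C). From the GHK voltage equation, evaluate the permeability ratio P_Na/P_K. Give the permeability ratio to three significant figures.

Let α = P_Na/P_K. GHK: Vm = 58.5·log₁₀[(Kₒ + α·Naₒ)/(Kᵢ + α·Naᵢ)].
10^(Vm/58.5) = 10^(40.0/58.5) = 4.8279
So 4.8279·(Kᵢ + α·Naᵢ) = Kₒ + α·Naₒ → α = (4.8279·129.0 − 5.86) / (146.0 − 4.8279·14.5)
α = (622.8 − 5.86) / (146.0 − 70) = 616.9/76 = 8.118

8.12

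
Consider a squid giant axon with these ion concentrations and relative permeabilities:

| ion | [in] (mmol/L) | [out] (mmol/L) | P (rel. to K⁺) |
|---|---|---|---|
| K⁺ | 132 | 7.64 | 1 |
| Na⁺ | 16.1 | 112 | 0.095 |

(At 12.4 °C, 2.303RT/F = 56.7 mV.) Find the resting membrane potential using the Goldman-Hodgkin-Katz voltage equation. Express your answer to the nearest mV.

-49 mV

Vm = 56.7 · log₁₀[(Σ P·[cation]ₒ + Σ P·[anion]ᵢ) / (Σ P·[cation]ᵢ + Σ P·[anion]ₒ)]
Numerator = 1×7.64 + 0.095×112 = 18.28
Denominator = 1×132 + 0.095×16.1 = 133.5
Vm = 56.7 · log₁₀(0.1369) = 56.7 × (-0.8636) = -48.97 mV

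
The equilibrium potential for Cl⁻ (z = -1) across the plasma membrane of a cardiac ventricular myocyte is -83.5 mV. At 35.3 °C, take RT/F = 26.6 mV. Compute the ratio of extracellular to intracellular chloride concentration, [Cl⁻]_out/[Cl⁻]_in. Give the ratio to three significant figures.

23.1

ln([out]/[in]) = E·z/(26.6) = -83.5 × -1 / 26.6 = 3.1391
[out]/[in] = e^(3.1391) = 23.08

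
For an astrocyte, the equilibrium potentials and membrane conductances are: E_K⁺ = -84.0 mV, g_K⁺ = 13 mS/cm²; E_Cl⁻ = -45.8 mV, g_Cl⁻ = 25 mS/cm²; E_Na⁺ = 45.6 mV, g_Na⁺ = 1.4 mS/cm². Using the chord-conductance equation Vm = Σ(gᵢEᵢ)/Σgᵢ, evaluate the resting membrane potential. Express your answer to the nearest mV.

Σ gᵢEᵢ = 13·(-84.0) + 25·(-45.8) + 1.4·(45.6) = -2173.16
Σ gᵢ = 13 + 25 + 1.4 = 39.4
Vm = -2173.16 / 39.4 = -55.16 mV

-55 mV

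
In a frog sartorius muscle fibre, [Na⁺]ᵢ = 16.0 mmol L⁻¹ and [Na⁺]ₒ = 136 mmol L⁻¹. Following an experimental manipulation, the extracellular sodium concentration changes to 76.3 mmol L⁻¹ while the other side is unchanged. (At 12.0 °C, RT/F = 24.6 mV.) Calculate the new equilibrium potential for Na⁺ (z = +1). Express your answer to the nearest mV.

38 mV

After the shift: [Na⁺]_out = 76.3, [Na⁺]_in = 16.0 mmol L⁻¹.
E_new = (24.6/1)·ln(76.3/16.0) = 24.60 · (1.5621) = 38.43 mV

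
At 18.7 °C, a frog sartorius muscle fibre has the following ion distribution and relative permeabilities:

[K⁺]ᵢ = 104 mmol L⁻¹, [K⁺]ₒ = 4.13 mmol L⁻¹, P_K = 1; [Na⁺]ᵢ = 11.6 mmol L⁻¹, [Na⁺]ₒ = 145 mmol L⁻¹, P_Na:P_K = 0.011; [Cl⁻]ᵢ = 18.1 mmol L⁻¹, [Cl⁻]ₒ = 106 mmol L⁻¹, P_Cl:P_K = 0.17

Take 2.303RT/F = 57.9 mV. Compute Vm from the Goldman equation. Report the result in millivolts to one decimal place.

Vm = 57.9 · log₁₀[(Σ P·[cation]ₒ + Σ P·[anion]ᵢ) / (Σ P·[cation]ᵢ + Σ P·[anion]ₒ)]
Numerator = 1×4.13 + 0.011×145 + 0.17×18.1 = 8.802
Denominator = 1×104 + 0.011×11.6 + 0.17×106 = 122.1
Vm = 57.9 · log₁₀(0.07206) = 57.9 × (-1.1423) = -66.14 mV

-66.1 mV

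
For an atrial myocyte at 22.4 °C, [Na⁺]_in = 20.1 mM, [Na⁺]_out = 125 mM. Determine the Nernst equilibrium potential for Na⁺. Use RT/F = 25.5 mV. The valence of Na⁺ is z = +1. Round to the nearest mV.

E = (25.5/z) · ln([Na⁺]_out/[Na⁺]_in) with z = +1.
= (25.5/1) · ln(125/20.1) = 25.50 · ln(6.219)
= 25.50 · (1.8276) = 46.60 mV

47 mV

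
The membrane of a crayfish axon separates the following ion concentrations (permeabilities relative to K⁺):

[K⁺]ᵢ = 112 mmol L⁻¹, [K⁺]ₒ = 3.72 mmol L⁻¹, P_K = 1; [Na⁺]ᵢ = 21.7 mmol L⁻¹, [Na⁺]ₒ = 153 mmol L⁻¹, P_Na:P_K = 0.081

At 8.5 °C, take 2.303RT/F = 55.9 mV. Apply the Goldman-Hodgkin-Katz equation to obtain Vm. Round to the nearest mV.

-47 mV

Vm = 55.9 · log₁₀[(Σ P·[cation]ₒ + Σ P·[anion]ᵢ) / (Σ P·[cation]ᵢ + Σ P·[anion]ₒ)]
Numerator = 1×3.72 + 0.081×153 = 16.11
Denominator = 1×112 + 0.081×21.7 = 113.8
Vm = 55.9 · log₁₀(0.14164) = 55.9 × (-0.8488) = -47.45 mV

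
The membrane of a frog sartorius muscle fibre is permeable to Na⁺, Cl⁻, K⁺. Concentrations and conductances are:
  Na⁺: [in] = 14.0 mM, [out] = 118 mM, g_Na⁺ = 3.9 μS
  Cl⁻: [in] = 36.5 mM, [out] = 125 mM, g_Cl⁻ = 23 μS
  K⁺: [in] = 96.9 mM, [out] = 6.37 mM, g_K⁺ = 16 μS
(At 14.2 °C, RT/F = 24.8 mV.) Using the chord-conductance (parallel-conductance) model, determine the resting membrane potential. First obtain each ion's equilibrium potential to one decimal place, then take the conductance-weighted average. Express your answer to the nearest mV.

E_Na⁺ = (24.8/1)·ln(118/14.0) = 52.9 mV
E_Cl⁻ = (24.8/-1)·ln(125/36.5) = -30.5 mV
E_K⁺ = (24.8/1)·ln(6.37/96.9) = -67.5 mV
Vm = (Σ gᵢEᵢ)/(Σ gᵢ) = (3.9·52.9 + 23·-30.5 + 16·-67.5) / (3.9 + 23 + 16)
= -1575.19 / 42.9 = -36.72 mV

-37 mV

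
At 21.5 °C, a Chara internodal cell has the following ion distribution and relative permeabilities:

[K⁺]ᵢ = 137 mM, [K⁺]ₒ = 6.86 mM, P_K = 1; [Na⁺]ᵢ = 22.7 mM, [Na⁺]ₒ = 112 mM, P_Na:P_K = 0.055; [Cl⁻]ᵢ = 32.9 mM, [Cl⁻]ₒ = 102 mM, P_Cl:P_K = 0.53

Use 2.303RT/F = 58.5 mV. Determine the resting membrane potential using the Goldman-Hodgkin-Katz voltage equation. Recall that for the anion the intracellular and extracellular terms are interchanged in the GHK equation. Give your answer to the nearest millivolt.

Vm = 58.5 · log₁₀[(Σ P·[cation]ₒ + Σ P·[anion]ᵢ) / (Σ P·[cation]ᵢ + Σ P·[anion]ₒ)]
Numerator = 1×6.86 + 0.055×112 + 0.53×32.9 = 30.46
Denominator = 1×137 + 0.055×22.7 + 0.53×102 = 192.3
Vm = 58.5 · log₁₀(0.15838) = 58.5 × (-0.8003) = -46.82 mV

-47 mV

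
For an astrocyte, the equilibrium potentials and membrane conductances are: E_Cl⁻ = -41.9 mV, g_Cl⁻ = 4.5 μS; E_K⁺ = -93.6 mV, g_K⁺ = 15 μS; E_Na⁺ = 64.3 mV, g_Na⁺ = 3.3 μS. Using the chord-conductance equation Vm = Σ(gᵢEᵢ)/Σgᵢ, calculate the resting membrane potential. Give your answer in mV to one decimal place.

Σ gᵢEᵢ = 4.5·(-41.9) + 15·(-93.6) + 3.3·(64.3) = -1380.36
Σ gᵢ = 4.5 + 15 + 3.3 = 22.8
Vm = -1380.36 / 22.8 = -60.54 mV

-60.5 mV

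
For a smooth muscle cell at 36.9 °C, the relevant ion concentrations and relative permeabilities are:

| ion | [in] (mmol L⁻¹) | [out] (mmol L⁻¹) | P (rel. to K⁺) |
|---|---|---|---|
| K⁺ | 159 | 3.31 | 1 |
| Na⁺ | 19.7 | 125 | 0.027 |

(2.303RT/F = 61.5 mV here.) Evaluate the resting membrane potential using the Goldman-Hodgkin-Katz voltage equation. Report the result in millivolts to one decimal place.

Vm = 61.5 · log₁₀[(Σ P·[cation]ₒ + Σ P·[anion]ᵢ) / (Σ P·[cation]ᵢ + Σ P·[anion]ₒ)]
Numerator = 1×3.31 + 0.027×125 = 6.685
Denominator = 1×159 + 0.027×19.7 = 159.5
Vm = 61.5 · log₁₀(0.041904) = 61.5 × (-1.3777) = -84.73 mV

-84.7 mV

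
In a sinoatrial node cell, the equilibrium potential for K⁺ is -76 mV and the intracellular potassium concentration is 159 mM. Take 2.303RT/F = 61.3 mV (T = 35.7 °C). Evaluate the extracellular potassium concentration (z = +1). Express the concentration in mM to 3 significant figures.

9.15 mM

Nernst: E = (61.3/1) · log₁₀([out]/[in]), so log₁₀([out]/[in]) = -76.0 × 1 / 61.3 = -1.2398.
[out]/[in] = 10^(-1.2398) = 0.05757.
[out] = 0.05757 × 159 = 9.154 mM.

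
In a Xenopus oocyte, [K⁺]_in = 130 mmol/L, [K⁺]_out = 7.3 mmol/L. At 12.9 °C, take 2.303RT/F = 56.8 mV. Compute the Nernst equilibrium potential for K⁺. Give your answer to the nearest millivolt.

-71 mV

E = (56.8/z) · log₁₀([K⁺]_out/[K⁺]_in) with z = +1.
= (56.8/1) · log₁₀(7.3/130) = 56.80 · log₁₀(0.05615)
= 56.80 · (-1.2506) = -71.04 mV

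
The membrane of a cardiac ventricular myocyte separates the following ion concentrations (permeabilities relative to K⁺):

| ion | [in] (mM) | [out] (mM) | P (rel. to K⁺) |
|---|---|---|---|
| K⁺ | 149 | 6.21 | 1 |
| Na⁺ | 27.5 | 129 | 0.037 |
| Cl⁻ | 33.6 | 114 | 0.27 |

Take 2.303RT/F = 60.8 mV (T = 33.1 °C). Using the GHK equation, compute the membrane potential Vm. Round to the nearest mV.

-58 mV

Vm = 60.8 · log₁₀[(Σ P·[cation]ₒ + Σ P·[anion]ᵢ) / (Σ P·[cation]ᵢ + Σ P·[anion]ₒ)]
Numerator = 1×6.21 + 0.037×129 + 0.27×33.6 = 20.05
Denominator = 1×149 + 0.037×27.5 + 0.27×114 = 180.8
Vm = 60.8 · log₁₀(0.11093) = 60.8 × (-0.9550) = -58.06 mV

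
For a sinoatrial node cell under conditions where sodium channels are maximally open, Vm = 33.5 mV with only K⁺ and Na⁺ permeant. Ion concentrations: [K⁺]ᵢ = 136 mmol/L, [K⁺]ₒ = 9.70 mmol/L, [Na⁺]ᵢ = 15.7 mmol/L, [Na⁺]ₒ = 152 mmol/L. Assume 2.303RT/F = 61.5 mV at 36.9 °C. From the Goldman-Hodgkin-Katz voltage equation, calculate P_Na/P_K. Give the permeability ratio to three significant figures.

4.82

Let α = P_Na/P_K. GHK: Vm = 61.5·log₁₀[(Kₒ + α·Naₒ)/(Kᵢ + α·Naᵢ)].
10^(Vm/61.5) = 10^(33.5/61.5) = 3.5052
So 3.5052·(Kᵢ + α·Naᵢ) = Kₒ + α·Naₒ → α = (3.5052·136.0 − 9.7) / (152.0 − 3.5052·15.7)
α = (476.7 − 9.7) / (152.0 − 55.03) = 467/96.97 = 4.816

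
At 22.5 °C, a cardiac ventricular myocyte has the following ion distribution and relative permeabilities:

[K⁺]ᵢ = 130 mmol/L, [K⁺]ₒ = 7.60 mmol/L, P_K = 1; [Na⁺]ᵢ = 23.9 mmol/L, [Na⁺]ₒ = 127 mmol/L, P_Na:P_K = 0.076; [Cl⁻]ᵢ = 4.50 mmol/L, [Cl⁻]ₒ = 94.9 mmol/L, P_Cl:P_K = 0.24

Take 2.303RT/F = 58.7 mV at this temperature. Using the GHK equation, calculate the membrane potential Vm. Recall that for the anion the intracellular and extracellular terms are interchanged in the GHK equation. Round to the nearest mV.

Vm = 58.7 · log₁₀[(Σ P·[cation]ₒ + Σ P·[anion]ᵢ) / (Σ P·[cation]ᵢ + Σ P·[anion]ₒ)]
Numerator = 1×7.60 + 0.076×127 + 0.24×4.50 = 18.33
Denominator = 1×130 + 0.076×23.9 + 0.24×94.9 = 154.6
Vm = 58.7 · log₁₀(0.11858) = 58.7 × (-0.9260) = -54.35 mV

-54 mV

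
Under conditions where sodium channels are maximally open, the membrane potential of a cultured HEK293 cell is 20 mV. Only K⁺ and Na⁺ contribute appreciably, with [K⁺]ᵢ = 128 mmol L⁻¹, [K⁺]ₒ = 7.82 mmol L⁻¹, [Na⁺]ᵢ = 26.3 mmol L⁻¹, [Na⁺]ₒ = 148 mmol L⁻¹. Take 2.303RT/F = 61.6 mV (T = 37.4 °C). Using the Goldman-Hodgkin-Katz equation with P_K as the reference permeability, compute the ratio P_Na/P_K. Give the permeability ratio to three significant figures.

Let α = P_Na/P_K. GHK: Vm = 61.6·log₁₀[(Kₒ + α·Naₒ)/(Kᵢ + α·Naᵢ)].
10^(Vm/61.6) = 10^(20.0/61.6) = 2.1119
So 2.1119·(Kᵢ + α·Naᵢ) = Kₒ + α·Naₒ → α = (2.1119·128.0 − 7.82) / (148.0 − 2.1119·26.3)
α = (270.3 − 7.82) / (148.0 − 55.54) = 262.5/92.46 = 2.839

2.84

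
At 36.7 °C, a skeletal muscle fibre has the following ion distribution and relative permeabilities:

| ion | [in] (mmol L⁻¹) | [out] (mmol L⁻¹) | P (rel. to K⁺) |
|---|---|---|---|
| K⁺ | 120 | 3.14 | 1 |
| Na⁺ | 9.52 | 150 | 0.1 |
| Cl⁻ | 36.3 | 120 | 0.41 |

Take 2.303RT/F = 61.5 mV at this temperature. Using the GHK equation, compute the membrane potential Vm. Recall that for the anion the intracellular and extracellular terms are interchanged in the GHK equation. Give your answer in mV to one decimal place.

Vm = 61.5 · log₁₀[(Σ P·[cation]ₒ + Σ P·[anion]ᵢ) / (Σ P·[cation]ᵢ + Σ P·[anion]ₒ)]
Numerator = 1×3.14 + 0.1×150 + 0.41×36.3 = 33.02
Denominator = 1×120 + 0.1×9.52 + 0.41×120 = 170.2
Vm = 61.5 · log₁₀(0.19408) = 61.5 × (-0.7120) = -43.79 mV

-43.8 mV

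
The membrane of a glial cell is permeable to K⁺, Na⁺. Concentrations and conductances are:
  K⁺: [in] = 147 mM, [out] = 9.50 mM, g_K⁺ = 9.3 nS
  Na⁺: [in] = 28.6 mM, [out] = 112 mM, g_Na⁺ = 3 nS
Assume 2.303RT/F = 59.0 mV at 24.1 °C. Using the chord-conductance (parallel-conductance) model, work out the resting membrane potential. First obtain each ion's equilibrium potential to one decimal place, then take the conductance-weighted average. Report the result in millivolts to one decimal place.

E_K⁺ = (59.0/1)·log₁₀(9.50/147) = -70.2 mV
E_Na⁺ = (59.0/1)·log₁₀(112/28.6) = 35.0 mV
Vm = (Σ gᵢEᵢ)/(Σ gᵢ) = (9.3·-70.2 + 3·35.0) / (9.3 + 3)
= -547.86 / 12.3 = -44.54 mV

-44.5 mV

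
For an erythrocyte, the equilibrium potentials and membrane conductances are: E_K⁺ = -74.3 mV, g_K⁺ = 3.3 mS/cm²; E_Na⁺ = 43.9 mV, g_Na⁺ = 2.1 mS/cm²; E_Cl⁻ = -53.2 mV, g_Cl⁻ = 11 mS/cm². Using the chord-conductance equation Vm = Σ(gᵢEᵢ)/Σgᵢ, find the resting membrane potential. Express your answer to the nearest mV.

-45 mV

Σ gᵢEᵢ = 3.3·(-74.3) + 2.1·(43.9) + 11·(-53.2) = -738.20
Σ gᵢ = 3.3 + 2.1 + 11 = 16.4
Vm = -738.20 / 16.4 = -45.01 mV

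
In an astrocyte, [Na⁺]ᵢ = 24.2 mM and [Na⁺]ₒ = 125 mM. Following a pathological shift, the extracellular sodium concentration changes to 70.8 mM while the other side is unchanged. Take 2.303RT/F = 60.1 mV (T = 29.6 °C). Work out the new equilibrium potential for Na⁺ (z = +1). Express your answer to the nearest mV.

28 mV

After the shift: [Na⁺]_out = 70.8, [Na⁺]_in = 24.2 mM.
E_new = (60.1/1)·log₁₀(70.8/24.2) = 60.10 · (0.4662) = 28.02 mV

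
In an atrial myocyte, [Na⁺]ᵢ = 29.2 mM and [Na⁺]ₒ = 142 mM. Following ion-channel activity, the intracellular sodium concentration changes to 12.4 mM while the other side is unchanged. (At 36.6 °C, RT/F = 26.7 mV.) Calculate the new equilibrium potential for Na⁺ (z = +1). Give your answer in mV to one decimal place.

After the shift: [Na⁺]_out = 142, [Na⁺]_in = 12.4 mM.
E_new = (26.7/1)·ln(142/12.4) = 26.70 · (2.4381) = 65.10 mV

65.1 mV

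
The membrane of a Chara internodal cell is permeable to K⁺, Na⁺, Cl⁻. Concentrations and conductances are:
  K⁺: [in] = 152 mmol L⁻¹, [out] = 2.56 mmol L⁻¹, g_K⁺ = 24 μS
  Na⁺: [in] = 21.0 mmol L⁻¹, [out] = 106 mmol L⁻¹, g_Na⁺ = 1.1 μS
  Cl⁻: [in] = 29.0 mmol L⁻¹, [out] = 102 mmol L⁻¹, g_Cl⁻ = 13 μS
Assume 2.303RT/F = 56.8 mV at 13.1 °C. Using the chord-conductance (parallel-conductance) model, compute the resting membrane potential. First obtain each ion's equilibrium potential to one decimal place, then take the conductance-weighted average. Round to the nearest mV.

-73 mV

E_K⁺ = (56.8/1)·log₁₀(2.56/152) = -100.7 mV
E_Na⁺ = (56.8/1)·log₁₀(106/21.0) = 39.9 mV
E_Cl⁻ = (56.8/-1)·log₁₀(102/29.0) = -31.0 mV
Vm = (Σ gᵢEᵢ)/(Σ gᵢ) = (24·-100.7 + 1.1·39.9 + 13·-31.0) / (24 + 1.1 + 13)
= -2775.91 / 38.1 = -72.86 mV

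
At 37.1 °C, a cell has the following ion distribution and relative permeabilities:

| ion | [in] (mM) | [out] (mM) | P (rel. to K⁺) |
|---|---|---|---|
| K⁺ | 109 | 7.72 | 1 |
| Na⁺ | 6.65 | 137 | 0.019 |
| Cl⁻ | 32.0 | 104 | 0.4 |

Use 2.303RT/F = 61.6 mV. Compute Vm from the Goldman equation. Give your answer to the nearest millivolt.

Vm = 61.6 · log₁₀[(Σ P·[cation]ₒ + Σ P·[anion]ᵢ) / (Σ P·[cation]ᵢ + Σ P·[anion]ₒ)]
Numerator = 1×7.72 + 0.019×137 + 0.4×32.0 = 23.12
Denominator = 1×109 + 0.019×6.65 + 0.4×104 = 150.7
Vm = 61.6 · log₁₀(0.15341) = 61.6 × (-0.8141) = -50.15 mV

-50 mV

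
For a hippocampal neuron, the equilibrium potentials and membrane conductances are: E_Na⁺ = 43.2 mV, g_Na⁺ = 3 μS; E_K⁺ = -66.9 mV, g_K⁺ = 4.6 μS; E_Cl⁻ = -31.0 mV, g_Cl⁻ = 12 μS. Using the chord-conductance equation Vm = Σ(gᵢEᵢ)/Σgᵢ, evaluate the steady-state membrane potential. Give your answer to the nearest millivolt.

Σ gᵢEᵢ = 3·(43.2) + 4.6·(-66.9) + 12·(-31.0) = -550.14
Σ gᵢ = 3 + 4.6 + 12 = 19.6
Vm = -550.14 / 19.6 = -28.07 mV

-28 mV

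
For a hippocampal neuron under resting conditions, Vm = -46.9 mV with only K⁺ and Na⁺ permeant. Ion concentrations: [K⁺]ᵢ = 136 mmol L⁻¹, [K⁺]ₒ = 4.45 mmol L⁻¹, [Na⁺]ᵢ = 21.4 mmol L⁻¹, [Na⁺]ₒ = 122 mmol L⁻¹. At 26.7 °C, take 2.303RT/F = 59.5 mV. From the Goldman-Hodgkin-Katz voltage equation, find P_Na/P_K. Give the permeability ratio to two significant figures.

0.15

Let α = P_Na/P_K. GHK: Vm = 59.5·log₁₀[(Kₒ + α·Naₒ)/(Kᵢ + α·Naᵢ)].
10^(Vm/59.5) = 10^(-46.9/59.5) = 0.16284
So 0.16284·(Kᵢ + α·Naᵢ) = Kₒ + α·Naₒ → α = (0.16284·136.0 − 4.45) / (122.0 − 0.16284·21.4)
α = (22.15 − 4.45) / (122.0 − 3.485) = 17.7/118.5 = 0.1493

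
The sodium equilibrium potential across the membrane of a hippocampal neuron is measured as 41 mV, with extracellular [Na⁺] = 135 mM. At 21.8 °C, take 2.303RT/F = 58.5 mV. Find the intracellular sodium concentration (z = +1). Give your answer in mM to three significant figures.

Nernst: E = (58.5/1) · log₁₀([out]/[in]), so log₁₀([out]/[in]) = 41.0 × 1 / 58.5 = 0.7009.
[out]/[in] = 10^(0.7009) = 5.022.
[in] = 135 / 5.022 = 26.88 mM.

26.9 mM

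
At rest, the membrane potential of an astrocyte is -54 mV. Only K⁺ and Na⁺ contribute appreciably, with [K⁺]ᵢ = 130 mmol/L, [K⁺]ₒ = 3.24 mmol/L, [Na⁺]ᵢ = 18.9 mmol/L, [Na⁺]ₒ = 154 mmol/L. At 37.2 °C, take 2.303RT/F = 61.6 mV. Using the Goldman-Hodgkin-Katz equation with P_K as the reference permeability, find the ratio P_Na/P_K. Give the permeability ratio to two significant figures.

Let α = P_Na/P_K. GHK: Vm = 61.6·log₁₀[(Kₒ + α·Naₒ)/(Kᵢ + α·Naᵢ)].
10^(Vm/61.6) = 10^(-54.0/61.6) = 0.13285
So 0.13285·(Kᵢ + α·Naᵢ) = Kₒ + α·Naₒ → α = (0.13285·130.0 − 3.24) / (154.0 − 0.13285·18.9)
α = (17.27 − 3.24) / (154.0 − 2.511) = 14.03/151.5 = 0.09262

0.093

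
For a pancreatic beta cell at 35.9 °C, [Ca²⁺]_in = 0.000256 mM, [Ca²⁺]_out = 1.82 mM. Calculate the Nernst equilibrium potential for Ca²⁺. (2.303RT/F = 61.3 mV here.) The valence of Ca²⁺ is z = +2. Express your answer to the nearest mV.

118 mV

E = (61.3/z) · log₁₀([Ca²⁺]_out/[Ca²⁺]_in) with z = +2.
= (61.3/2) · log₁₀(1.82/0.000256) = 30.65 · log₁₀(7109)
= 30.65 · (3.8518) = 118.06 mV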